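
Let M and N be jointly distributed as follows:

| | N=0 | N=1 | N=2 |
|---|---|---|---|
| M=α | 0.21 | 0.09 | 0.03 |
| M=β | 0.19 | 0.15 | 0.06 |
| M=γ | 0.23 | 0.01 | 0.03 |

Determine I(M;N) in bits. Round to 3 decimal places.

Marginals: p(M) = (0.3300, 0.4000, 0.2700), p(N) = (0.6300, 0.2500, 0.1200).
I(M;N) = H(M) + H(N) − H(M,N).
H(M) = 1.5666, H(N) = 1.2870, H(M,N) = 2.7524.
I(M;N) = 1.5666 + 1.2870 − 2.7524 = 0.101 bits.

0.101 bits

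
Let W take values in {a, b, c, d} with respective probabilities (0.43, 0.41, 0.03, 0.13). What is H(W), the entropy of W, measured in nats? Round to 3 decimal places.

H(W) = −Σ p·ln p.
  −(0.43)·ln(0.43) = 0.3629
  −(0.41)·ln(0.41) = 0.3656
  −(0.03)·ln(0.03) = 0.1052
  −(0.13)·ln(0.13) = 0.2652
Sum: 0.3629 + 0.3656 + 0.1052 + 0.2652 = 1.099 nats.

1.099 nats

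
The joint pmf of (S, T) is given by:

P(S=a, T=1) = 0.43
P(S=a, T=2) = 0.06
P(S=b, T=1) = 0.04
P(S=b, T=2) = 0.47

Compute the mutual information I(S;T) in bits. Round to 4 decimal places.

Marginals: p(S) = (0.4900, 0.5100), p(T) = (0.4700, 0.5300).
I(S;T) = Σ p(x,y)·log₂[p(x,y)/(p(x)p(y))].
  (a,1): 0.43·log₂(1.8671) = 0.38735
  (a,2): 0.06·log₂(0.2310) = -0.12683
  (b,1): 0.04·log₂(0.1669) = -0.10333
  (b,2): 0.47·log₂(1.7388) = 0.37511
Sum = 0.5323 bits.

0.5323 bits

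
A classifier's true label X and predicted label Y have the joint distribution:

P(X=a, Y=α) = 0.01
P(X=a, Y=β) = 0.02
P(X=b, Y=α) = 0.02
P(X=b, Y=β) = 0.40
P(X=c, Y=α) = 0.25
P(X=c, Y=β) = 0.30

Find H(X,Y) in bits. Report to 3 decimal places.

1.842 bits

H(X,Y) = −Σ p(x,y)·log₂ p(x,y) over all 6 cells.
  cell (a,α): −0.01·log₂0.01 = 0.0664
  cell (a,β): −0.02·log₂0.02 = 0.1129
  cell (b,α): −0.02·log₂0.02 = 0.1129
  cell (b,β): −0.40·log₂0.40 = 0.5288
  cell (c,α): −0.25·log₂0.25 = 0.5000
  cell (c,β): −0.30·log₂0.30 = 0.5211
Sum = 1.842 bits.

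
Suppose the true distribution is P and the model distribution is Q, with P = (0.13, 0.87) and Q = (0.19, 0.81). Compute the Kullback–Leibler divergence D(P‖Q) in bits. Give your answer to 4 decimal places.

0.0185 bits

D(P‖Q) = Σ p·log₂(p/q).
  0.13·log₂(0.13/0.19) = -0.07117
  0.87·log₂(0.87/0.81) = 0.08969
D(P‖Q) = 0.0185 bits.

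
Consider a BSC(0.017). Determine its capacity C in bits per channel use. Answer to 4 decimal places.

0.8758 bits

Binary symmetric channel: C = 1 − h₂(ε) where h₂ is the binary entropy function.
h₂(0.017) = −0.017·log₂0.017 − 0.983·log₂0.983 = 0.1242.
C = 1 − 0.1242 = 0.8758 bits per channel use.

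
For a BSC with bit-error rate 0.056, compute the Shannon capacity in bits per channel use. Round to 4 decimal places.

0.6886 bits

Binary symmetric channel: C = 1 − h₂(ε) where h₂ is the binary entropy function.
h₂(0.056) = −0.056·log₂0.056 − 0.944·log₂0.944 = 0.3114.
C = 1 − 0.3114 = 0.6886 bits per channel use.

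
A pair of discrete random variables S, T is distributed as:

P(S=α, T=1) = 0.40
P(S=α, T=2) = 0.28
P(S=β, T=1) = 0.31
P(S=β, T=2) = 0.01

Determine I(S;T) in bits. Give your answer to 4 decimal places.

Marginals: p(S) = (0.6800, 0.3200), p(T) = (0.7100, 0.2900).
I(S;T) = H(S) + H(T) − H(S,T).
H(S) = 0.9044, H(T) = 0.8687, H(S,T) = 1.6332.
I(S;T) = 0.9044 + 0.8687 − 1.6332 = 0.1399 bits.

0.1399 bits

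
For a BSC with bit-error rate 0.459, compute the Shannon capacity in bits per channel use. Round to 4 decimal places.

Binary symmetric channel: C = 1 − h₂(ε) where h₂ is the binary entropy function.
h₂(0.459) = −0.459·log₂0.459 − 0.541·log₂0.541 = 0.9951.
C = 1 − 0.9951 = 0.0049 bits per channel use.

0.0049 bits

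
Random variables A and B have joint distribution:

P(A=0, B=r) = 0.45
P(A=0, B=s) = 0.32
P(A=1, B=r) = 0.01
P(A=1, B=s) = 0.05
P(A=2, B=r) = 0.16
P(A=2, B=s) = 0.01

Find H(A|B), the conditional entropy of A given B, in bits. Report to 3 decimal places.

0.858 bits

Marginals: p(A) = (0.7700, 0.0600, 0.1700), p(B) = (0.6200, 0.3800).
H(A|B) = Σ p(B) · H(A|B=·).
  B=r: p=0.6200, H(A|B=r) = 0.9359
  B=s: p=0.3800, H(A|B=s) = 0.7319
Weighted sum = 0.858 bits.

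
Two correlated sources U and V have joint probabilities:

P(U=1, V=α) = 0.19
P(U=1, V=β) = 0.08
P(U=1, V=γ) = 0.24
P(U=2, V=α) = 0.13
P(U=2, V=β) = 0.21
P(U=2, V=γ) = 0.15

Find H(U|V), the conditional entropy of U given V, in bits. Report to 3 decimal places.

Chain rule: H(U|V) = H(U,V) − H(V).
Marginals: p(U) = (0.5100, 0.4900), p(V) = (0.3200, 0.2900, 0.3900).
H(U,V) = 2.5069 bits; H(V) = 1.5737 bits.
H(U|V) = 2.5069 − 1.5737 = 0.933 bits.

0.933 bits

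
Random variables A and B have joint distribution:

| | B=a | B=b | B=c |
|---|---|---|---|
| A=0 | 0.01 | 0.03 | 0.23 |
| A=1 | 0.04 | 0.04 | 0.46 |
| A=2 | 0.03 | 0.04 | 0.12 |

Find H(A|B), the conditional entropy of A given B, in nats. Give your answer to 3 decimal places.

Chain rule: H(A|B) = H(A,B) − H(B).
Marginals: p(A) = (0.2700, 0.5400, 0.1900), p(B) = (0.0800, 0.1100, 0.8100).
H(A,B) = 1.5924 nats; H(B) = 0.6155 nats.
H(A|B) = 1.5924 − 0.6155 = 0.977 nats.

0.977 nats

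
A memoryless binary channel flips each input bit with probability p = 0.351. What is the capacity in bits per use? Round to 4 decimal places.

0.0650 bits

Binary symmetric channel: C = 1 − h₂(ε) where h₂ is the binary entropy function.
h₂(0.351) = −0.351·log₂0.351 − 0.649·log₂0.649 = 0.9350.
C = 1 − 0.9350 = 0.0650 bits per channel use.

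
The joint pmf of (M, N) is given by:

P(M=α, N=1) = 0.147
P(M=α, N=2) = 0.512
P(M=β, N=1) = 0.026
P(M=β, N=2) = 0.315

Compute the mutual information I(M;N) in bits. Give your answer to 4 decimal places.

0.0273 bits

Marginals: p(M) = (0.6590, 0.3410), p(N) = (0.1730, 0.8270).
I(M;N) = H(M) + H(N) − H(M,N).
H(M) = 0.9258, H(N) = 0.6645, H(M,N) = 1.5630.
I(M;N) = 0.9258 + 0.6645 − 1.5630 = 0.0273 bits.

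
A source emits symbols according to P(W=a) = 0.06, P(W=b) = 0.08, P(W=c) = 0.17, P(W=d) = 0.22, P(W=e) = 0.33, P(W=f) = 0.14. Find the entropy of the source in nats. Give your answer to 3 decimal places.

H(W) = −Σ p·ln p.
  −(0.06)·ln(0.06) = 0.1688
  −(0.08)·ln(0.08) = 0.2021
  −(0.17)·ln(0.17) = 0.3012
  −(0.22)·ln(0.22) = 0.3331
  −(0.33)·ln(0.33) = 0.3659
  −(0.14)·ln(0.14) = 0.2753
Sum: 0.1688 + 0.2021 + 0.3012 + 0.3331 + 0.3659 + 0.2753 = 1.646 nats.

1.646 nats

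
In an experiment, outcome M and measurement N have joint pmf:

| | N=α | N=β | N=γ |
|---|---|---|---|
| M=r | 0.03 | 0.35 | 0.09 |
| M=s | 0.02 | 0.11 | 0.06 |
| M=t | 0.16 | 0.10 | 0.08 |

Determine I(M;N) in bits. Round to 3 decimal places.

Marginals: p(M) = (0.4700, 0.1900, 0.3400), p(N) = (0.2100, 0.5600, 0.2300).
I(M;N) = H(M) + H(N) − H(M,N).
H(M) = 1.4964, H(N) = 1.4289, H(M,N) = 2.7479.
I(M;N) = 1.4964 + 1.4289 − 2.7479 = 0.177 bits.

0.177 bits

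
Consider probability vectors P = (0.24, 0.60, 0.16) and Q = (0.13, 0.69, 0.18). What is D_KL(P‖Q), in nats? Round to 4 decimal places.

D(P‖Q) = Σ p·ln(p/q).
  0.24·ln(0.24/0.13) = 0.14715
  0.60·ln(0.60/0.69) = -0.08386
  0.16·ln(0.16/0.18) = -0.01885
D(P‖Q) = 0.0444 nats.

0.0444 nats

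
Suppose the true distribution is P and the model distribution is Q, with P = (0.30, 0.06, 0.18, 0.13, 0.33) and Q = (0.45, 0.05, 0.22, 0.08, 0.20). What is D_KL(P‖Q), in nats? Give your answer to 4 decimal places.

0.0816 nats

D(P‖Q) = Σ p·ln(p/q).
  0.30·ln(0.30/0.45) = -0.12164
  0.06·ln(0.06/0.05) = 0.01094
  0.18·ln(0.18/0.22) = -0.03612
  0.13·ln(0.13/0.08) = 0.06312
  0.33·ln(0.33/0.20) = 0.16526
D(P‖Q) = 0.0816 nats.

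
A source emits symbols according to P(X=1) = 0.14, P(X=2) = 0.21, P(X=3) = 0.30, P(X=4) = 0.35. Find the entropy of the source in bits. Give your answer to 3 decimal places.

1.921 bits

H(X) = −Σ p·log₂ p.
  −(0.14)·log₂(0.14) = 0.3971
  −(0.21)·log₂(0.21) = 0.4728
  −(0.30)·log₂(0.30) = 0.5211
  −(0.35)·log₂(0.35) = 0.5301
Sum: 0.3971 + 0.4728 + 0.5211 + 0.5301 = 1.921 bits.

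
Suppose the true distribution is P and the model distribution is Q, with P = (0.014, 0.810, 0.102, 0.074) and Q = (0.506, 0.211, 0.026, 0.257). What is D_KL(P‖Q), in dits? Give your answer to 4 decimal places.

D(P‖Q) = Σ p·log₁₀(p/q).
  0.014·log₁₀(0.014/0.506) = -0.02181
  0.810·log₁₀(0.810/0.211) = 0.47320
  0.102·log₁₀(0.102/0.026) = 0.06055
  0.074·log₁₀(0.074/0.257) = -0.04001
D(P‖Q) = 0.4719 dits.

0.4719 dits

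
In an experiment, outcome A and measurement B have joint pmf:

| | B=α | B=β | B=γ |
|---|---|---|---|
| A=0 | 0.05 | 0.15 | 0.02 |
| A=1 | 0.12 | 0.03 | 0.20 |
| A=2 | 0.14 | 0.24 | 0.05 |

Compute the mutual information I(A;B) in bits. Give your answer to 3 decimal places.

0.264 bits

Marginals: p(A) = (0.2200, 0.3500, 0.4300), p(B) = (0.3100, 0.4200, 0.2700).
I(A;B) = H(A) + H(B) − H(A,B).
H(A) = 1.5342, H(B) = 1.5595, H(A,B) = 2.8301.
I(A;B) = 1.5342 + 1.5595 − 2.8301 = 0.264 bits.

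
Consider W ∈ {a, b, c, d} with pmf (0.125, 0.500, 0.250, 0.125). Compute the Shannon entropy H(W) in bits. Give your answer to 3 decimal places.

H(W) = −Σ p·log₂ p.
  −(0.125)·log₂(0.125) = 0.3750
  −(0.500)·log₂(0.500) = 0.5000
  −(0.250)·log₂(0.250) = 0.5000
  −(0.125)·log₂(0.125) = 0.3750
Sum: 0.3750 + 0.5000 + 0.5000 + 0.3750 = 1.750 bits.

1.750 bits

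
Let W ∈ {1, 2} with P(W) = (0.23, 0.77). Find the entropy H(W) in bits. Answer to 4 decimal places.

0.7780 bits

H(W) = −Σ p·log₂ p.
  −(0.23)·log₂(0.23) = 0.48767
  −(0.77)·log₂(0.77) = 0.29034
Sum: 0.48767 + 0.29034 = 0.7780 bits.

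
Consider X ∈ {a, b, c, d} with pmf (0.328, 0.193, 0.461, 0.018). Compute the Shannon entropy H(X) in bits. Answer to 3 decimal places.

H(X) = −Σ p·log₂ p.
  −(0.328)·log₂(0.328) = 0.5275
  −(0.193)·log₂(0.193) = 0.4581
  −(0.461)·log₂(0.461) = 0.5150
  −(0.018)·log₂(0.018) = 0.1043
Sum: 0.5275 + 0.4581 + 0.5150 + 0.1043 = 1.605 bits.

1.605 bits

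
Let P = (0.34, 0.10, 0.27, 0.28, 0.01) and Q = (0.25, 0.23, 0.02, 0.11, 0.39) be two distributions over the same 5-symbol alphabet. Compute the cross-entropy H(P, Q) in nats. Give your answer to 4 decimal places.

H(P,Q) = −Σ p·ln q.
  −0.34·ln(0.25) = 0.47134
  −0.10·ln(0.23) = 0.14697
  −0.27·ln(0.02) = 1.05625
  −0.28·ln(0.11) = 0.61804
  −0.01·ln(0.39) = 0.00942
H(P,Q) = 2.3020 nats.

2.3020 nats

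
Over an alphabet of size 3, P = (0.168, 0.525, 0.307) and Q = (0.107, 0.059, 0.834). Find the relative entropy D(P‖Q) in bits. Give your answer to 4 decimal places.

D(P‖Q) = Σ p·log₂(p/q).
  0.168·log₂(0.168/0.107) = 0.10934
  0.525·log₂(0.525/0.059) = 1.65560
  0.307·log₂(0.307/0.834) = -0.44264
D(P‖Q) = 1.3223 bits.

1.3223 bits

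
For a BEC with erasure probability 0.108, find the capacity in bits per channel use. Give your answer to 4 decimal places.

0.8920 bits

Binary erasure channel: capacity C = 1 − ε.
C = 1 − 0.108 = 0.8920 bits per channel use.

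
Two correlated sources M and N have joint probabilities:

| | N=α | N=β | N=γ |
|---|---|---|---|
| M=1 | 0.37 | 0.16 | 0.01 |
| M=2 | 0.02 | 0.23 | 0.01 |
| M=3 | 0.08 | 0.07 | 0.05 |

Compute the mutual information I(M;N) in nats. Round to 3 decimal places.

0.196 nats

Marginals: p(M) = (0.5400, 0.2600, 0.2000), p(N) = (0.4700, 0.4600, 0.0700).
I(M;N) = H(M) + H(N) − H(M,N).
H(M) = 1.0049, H(N) = 0.8982, H(M,N) = 1.7074.
I(M;N) = 1.0049 + 0.8982 − 1.7074 = 0.196 nats.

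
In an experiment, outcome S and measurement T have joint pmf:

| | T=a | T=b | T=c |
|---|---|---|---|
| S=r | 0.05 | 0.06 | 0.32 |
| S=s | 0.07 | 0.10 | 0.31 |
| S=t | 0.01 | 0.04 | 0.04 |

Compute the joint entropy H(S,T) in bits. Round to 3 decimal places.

H(S,T) = −Σ p(x,y)·log₂ p(x,y) over all 9 cells.
  cell (r,a): −0.05·log₂0.05 = 0.2161
  cell (r,b): −0.06·log₂0.06 = 0.2435
  cell (r,c): −0.32·log₂0.32 = 0.5260
  cell (s,a): −0.07·log₂0.07 = 0.2686
  cell (s,b): −0.10·log₂0.10 = 0.3322
  cell (s,c): −0.31·log₂0.31 = 0.5238
  cell (t,a): −0.01·log₂0.01 = 0.0664
  cell (t,b): −0.04·log₂0.04 = 0.1858
  cell (t,c): −0.04·log₂0.04 = 0.1858
Sum = 2.548 bits.

2.548 bits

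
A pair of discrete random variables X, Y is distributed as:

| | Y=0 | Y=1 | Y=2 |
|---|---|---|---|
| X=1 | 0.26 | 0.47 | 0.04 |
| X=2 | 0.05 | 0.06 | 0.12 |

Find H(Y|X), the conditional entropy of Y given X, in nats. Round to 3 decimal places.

Marginals: p(X) = (0.7700, 0.2300), p(Y) = (0.3100, 0.5300, 0.1600).
H(Y|X) = Σ p(X) · H(Y|X=·).
  X=1: p=0.7700, H(Y|X=1) = 0.8216
  X=2: p=0.2300, H(Y|X=2) = 1.0217
Weighted sum = 0.868 nats.

0.868 nats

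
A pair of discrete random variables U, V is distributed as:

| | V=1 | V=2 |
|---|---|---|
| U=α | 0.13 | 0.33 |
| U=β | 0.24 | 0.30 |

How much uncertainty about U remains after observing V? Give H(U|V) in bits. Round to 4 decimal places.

0.9750 bits

Chain rule: H(U|V) = H(U,V) − H(V).
Marginals: p(U) = (0.4600, 0.5400), p(V) = (0.3700, 0.6300).
H(U,V) = 1.9257 bits; H(V) = 0.9507 bits.
H(U|V) = 1.9257 − 0.9507 = 0.9750 bits.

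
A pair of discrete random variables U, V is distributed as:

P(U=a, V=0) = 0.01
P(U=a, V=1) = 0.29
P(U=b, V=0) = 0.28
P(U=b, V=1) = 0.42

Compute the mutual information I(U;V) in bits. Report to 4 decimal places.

Marginals: p(U) = (0.3000, 0.7000), p(V) = (0.2900, 0.7100).
I(U;V) = H(U) + H(V) − H(U,V).
H(U) = 0.8813, H(V) = 0.8687, H(U,V) = 1.6242.
I(U;V) = 0.8813 + 0.8687 − 1.6242 = 0.1258 bits.

0.1258 bits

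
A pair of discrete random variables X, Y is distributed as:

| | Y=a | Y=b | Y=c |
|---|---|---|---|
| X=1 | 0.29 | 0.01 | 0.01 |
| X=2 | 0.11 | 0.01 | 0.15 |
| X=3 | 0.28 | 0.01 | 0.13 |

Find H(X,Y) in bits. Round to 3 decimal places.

H(X,Y) = −Σ p(x,y)·log₂ p(x,y) over all 9 cells.
  cell (1,a): −0.29·log₂0.29 = 0.5179
  cell (1,b): −0.01·log₂0.01 = 0.0664
  cell (1,c): −0.01·log₂0.01 = 0.0664
  cell (2,a): −0.11·log₂0.11 = 0.3503
  cell (2,b): −0.01·log₂0.01 = 0.0664
  cell (2,c): −0.15·log₂0.15 = 0.4105
  cell (3,a): −0.28·log₂0.28 = 0.5142
  cell (3,b): −0.01·log₂0.01 = 0.0664
  cell (3,c): −0.13·log₂0.13 = 0.3826
Sum = 2.441 bits.

2.441 bits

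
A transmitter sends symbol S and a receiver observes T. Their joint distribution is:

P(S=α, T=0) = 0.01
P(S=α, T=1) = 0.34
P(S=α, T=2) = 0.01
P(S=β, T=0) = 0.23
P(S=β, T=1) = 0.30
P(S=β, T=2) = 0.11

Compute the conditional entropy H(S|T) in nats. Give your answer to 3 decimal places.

Marginals: p(S) = (0.3600, 0.6400), p(T) = (0.2400, 0.6400, 0.1200).
H(S|T) = Σ p(T) · H(S|T=·).
  T=0: p=0.2400, H(S|T=0) = 0.1732
  T=1: p=0.6400, H(S|T=1) = 0.6912
  T=2: p=0.1200, H(S|T=2) = 0.2868
Weighted sum = 0.518 nats.

0.518 nats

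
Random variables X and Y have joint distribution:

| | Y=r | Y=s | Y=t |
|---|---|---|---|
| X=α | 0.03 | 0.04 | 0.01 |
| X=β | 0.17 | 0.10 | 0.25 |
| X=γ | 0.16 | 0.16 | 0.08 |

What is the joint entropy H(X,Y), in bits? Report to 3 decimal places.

H(X,Y) = −Σ p(x,y)·log₂ p(x,y) over all 9 cells.
  cell (α,r): −0.03·log₂0.03 = 0.1518
  cell (α,s): −0.04·log₂0.04 = 0.1858
  cell (α,t): −0.01·log₂0.01 = 0.0664
  cell (β,r): −0.17·log₂0.17 = 0.4346
  cell (β,s): −0.10·log₂0.10 = 0.3322
  cell (β,t): −0.25·log₂0.25 = 0.5000
  cell (γ,r): −0.16·log₂0.16 = 0.4230
  cell (γ,s): −0.16·log₂0.16 = 0.4230
  cell (γ,t): −0.08·log₂0.08 = 0.2915
Sum = 2.808 bits.

2.808 bits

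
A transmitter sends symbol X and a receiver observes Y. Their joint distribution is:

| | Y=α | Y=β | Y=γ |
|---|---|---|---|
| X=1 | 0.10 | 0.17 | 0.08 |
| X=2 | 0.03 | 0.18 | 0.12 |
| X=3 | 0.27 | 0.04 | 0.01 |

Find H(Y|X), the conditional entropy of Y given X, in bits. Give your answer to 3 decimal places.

1.201 bits

Marginals: p(X) = (0.3500, 0.3300, 0.3200), p(Y) = (0.4000, 0.3900, 0.2100).
H(Y|X) = Σ p(X) · H(Y|X=·).
  X=1: p=0.3500, H(Y|X=1) = 1.5091
  X=2: p=0.3300, H(Y|X=2) = 1.3222
  X=3: p=0.3200, H(Y|X=3) = 0.7381
Weighted sum = 1.201 bits.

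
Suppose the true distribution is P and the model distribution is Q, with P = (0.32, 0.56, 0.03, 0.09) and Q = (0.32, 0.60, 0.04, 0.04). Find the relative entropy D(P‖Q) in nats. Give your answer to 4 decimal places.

0.0257 nats

D(P‖Q) = Σ p·ln(p/q).
  0.32·ln(0.32/0.32) = 0.00000
  0.56·ln(0.56/0.60) = -0.03864
  0.03·ln(0.03/0.04) = -0.00863
  0.09·ln(0.09/0.04) = 0.07298
D(P‖Q) = 0.0257 nats.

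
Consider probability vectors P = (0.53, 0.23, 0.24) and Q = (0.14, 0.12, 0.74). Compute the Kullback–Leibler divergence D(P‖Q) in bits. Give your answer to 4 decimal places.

D(P‖Q) = Σ p·log₂(p/q).
  0.53·log₂(0.53/0.14) = 1.01790
  0.23·log₂(0.23/0.12) = 0.21588
  0.24·log₂(0.24/0.74) = -0.38988
D(P‖Q) = 0.8439 bits.

0.8439 bits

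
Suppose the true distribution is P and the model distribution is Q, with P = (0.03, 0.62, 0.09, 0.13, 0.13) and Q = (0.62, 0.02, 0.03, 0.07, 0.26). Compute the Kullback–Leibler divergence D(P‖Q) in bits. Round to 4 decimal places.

D(P‖Q) = Σ p·log₂(p/q).
  0.03·log₂(0.03/0.62) = -0.13108
  0.62·log₂(0.62/0.02) = 3.07160
  0.09·log₂(0.09/0.03) = 0.14265
  0.13·log₂(0.13/0.07) = 0.11610
  0.13·log₂(0.13/0.26) = -0.13000
D(P‖Q) = 3.0693 bits.

3.0693 bits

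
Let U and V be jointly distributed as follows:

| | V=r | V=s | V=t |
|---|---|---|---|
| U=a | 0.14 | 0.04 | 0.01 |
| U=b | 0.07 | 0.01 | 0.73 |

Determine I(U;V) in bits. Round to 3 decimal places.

Marginals: p(U) = (0.1900, 0.8100), p(V) = (0.2100, 0.0500, 0.7400).
I(U;V) = Σ p(x,y)·log₂[p(x,y)/(p(x)p(y))].
  (a,r): 0.14·log₂(3.5088) = 0.2535
  (a,s): 0.04·log₂(4.2105) = 0.0830
  (a,t): 0.01·log₂(0.0711) = -0.0381
  (b,r): 0.07·log₂(0.4115) = -0.0897
  (b,s): 0.01·log₂(0.2469) = -0.0202
  (b,t): 0.73·log₂(1.2179) = 0.2076
Sum = 0.396 bits.

0.396 bits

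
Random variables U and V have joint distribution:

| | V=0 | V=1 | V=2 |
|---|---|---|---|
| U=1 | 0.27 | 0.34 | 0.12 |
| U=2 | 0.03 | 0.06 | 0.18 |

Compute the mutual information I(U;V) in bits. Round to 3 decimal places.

Marginals: p(U) = (0.7300, 0.2700), p(V) = (0.3000, 0.4000, 0.3000).
I(U;V) = Σ p(x,y)·log₂[p(x,y)/(p(x)p(y))].
  (1,0): 0.27·log₂(1.2329) = 0.0815
  (1,1): 0.34·log₂(1.1644) = 0.0747
  (1,2): 0.12·log₂(0.5479) = -0.1041
  (2,0): 0.03·log₂(0.3704) = -0.0430
  (2,1): 0.06·log₂(0.5556) = -0.0509
  (2,2): 0.18·log₂(2.2222) = 0.2074
Sum = 0.166 bits.

0.166 bits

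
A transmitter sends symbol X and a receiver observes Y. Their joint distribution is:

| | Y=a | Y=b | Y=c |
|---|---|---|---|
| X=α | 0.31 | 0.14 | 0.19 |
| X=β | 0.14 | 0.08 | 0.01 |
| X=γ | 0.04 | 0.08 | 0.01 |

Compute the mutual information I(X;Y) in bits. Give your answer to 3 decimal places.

0.106 bits

Marginals: p(X) = (0.6400, 0.2300, 0.1300), p(Y) = (0.4900, 0.3000, 0.2100).
I(X;Y) = H(X) + H(Y) − H(X,Y).
H(X) = 1.2824, H(Y) = 1.4982, H(X,Y) = 2.6749.
I(X;Y) = 1.2824 + 1.4982 − 2.6749 = 0.106 bits.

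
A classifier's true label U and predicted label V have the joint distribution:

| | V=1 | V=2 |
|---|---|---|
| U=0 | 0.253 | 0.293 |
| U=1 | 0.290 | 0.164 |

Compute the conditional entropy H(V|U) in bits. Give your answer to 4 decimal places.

Chain rule: H(V|U) = H(U,V) − H(U).
Marginals: p(U) = (0.5460, 0.4540), p(V) = (0.5430, 0.4570).
H(U,V) = 1.9662 bits; H(U) = 0.9939 bits.
H(V|U) = 1.9662 − 0.9939 = 0.9723 bits.

0.9723 bits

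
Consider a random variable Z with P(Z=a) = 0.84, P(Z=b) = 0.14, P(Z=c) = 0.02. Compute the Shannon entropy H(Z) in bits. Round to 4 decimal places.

0.7213 bits

H(Z) = −Σ p·log₂ p.
  −(0.84)·log₂(0.84) = 0.21129
  −(0.14)·log₂(0.14) = 0.39711
  −(0.02)·log₂(0.02) = 0.11288
Sum: 0.21129 + 0.39711 + 0.11288 = 0.7213 bits.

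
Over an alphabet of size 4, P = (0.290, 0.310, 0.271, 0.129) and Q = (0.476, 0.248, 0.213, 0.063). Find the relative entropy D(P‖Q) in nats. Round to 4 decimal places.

D(P‖Q) = Σ p·ln(p/q).
  0.290·ln(0.290/0.476) = -0.14371
  0.310·ln(0.310/0.248) = 0.06917
  0.271·ln(0.271/0.213) = 0.06526
  0.129·ln(0.129/0.063) = 0.09245
D(P‖Q) = 0.0832 nats.

0.0832 nats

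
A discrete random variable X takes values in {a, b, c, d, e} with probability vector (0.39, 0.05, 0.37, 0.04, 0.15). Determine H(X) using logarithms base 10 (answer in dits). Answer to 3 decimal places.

H(X) = −Σ p·log₁₀ p.
  −(0.39)·log₁₀(0.39) = 0.1595
  −(0.05)·log₁₀(0.05) = 0.0651
  −(0.37)·log₁₀(0.37) = 0.1598
  −(0.04)·log₁₀(0.04) = 0.0559
  −(0.15)·log₁₀(0.15) = 0.1236
Sum: 0.1595 + 0.0651 + 0.1598 + 0.0559 + 0.1236 = 0.564 dits.

0.564 dits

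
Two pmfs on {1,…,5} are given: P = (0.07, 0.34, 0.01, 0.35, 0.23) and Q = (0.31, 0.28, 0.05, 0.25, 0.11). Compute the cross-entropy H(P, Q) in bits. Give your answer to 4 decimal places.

2.2183 bits

H(P,Q) = −Σ p·log₂ q.
  −0.07·log₂(0.31) = 0.11828
  −0.34·log₂(0.28) = 0.62441
  −0.01·log₂(0.05) = 0.04322
  −0.35·log₂(0.25) = 0.70000
  −0.23·log₂(0.11) = 0.73242
H(P,Q) = 2.2183 bits.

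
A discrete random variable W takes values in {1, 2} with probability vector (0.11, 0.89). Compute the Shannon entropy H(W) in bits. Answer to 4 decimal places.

H(W) = −Σ p·log₂ p.
  −(0.11)·log₂(0.11) = 0.35029
  −(0.89)·log₂(0.89) = 0.14963
Sum: 0.35029 + 0.14963 = 0.4999 bits.

0.4999 bits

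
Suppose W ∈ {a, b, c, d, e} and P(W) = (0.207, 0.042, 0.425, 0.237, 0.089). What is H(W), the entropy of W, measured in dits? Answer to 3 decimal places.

H(W) = −Σ p·log₁₀ p.
  −(0.207)·log₁₀(0.207) = 0.1416
  −(0.042)·log₁₀(0.042) = 0.0578
  −(0.425)·log₁₀(0.425) = 0.1579
  −(0.237)·log₁₀(0.237) = 0.1482
  −(0.089)·log₁₀(0.089) = 0.0935
Sum: 0.1416 + 0.0578 + 0.1579 + 0.1482 + 0.0935 = 0.599 dits.

0.599 dits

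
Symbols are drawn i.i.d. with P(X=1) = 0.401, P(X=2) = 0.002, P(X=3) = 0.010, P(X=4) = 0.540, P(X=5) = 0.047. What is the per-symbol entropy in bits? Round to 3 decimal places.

H(X) = −Σ p·log₂ p.
  −(0.401)·log₂(0.401) = 0.5286
  −(0.002)·log₂(0.002) = 0.0179
  −(0.010)·log₂(0.010) = 0.0664
  −(0.540)·log₂(0.540) = 0.4800
  −(0.047)·log₂(0.047) = 0.2073
Sum: 0.5286 + 0.0179 + 0.0664 + 0.4800 + 0.2073 = 1.300 bits.

1.300 bits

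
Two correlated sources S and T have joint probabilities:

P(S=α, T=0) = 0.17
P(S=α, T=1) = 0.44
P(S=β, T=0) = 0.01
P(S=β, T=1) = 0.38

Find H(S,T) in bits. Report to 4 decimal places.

1.5526 bits

H(S,T) = −Σ p(x,y)·log₂ p(x,y) over all 4 cells.
  cell (α,0): −0.17·log₂0.17 = 0.43459
  cell (α,1): −0.44·log₂0.44 = 0.52115
  cell (β,0): −0.01·log₂0.01 = 0.06644
  cell (β,1): −0.38·log₂0.38 = 0.53045
Sum = 1.5526 bits.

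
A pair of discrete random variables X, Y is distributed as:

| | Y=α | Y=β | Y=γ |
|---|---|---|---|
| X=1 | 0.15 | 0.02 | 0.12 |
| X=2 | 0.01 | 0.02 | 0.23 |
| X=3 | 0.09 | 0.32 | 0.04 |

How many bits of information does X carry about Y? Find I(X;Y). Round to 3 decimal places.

Marginals: p(X) = (0.2900, 0.2600, 0.4500), p(Y) = (0.2500, 0.3600, 0.3900).
I(X;Y) = H(X) + H(Y) − H(X,Y).
H(X) = 1.5416, H(Y) = 1.5604, H(X,Y) = 2.5819.
I(X;Y) = 1.5416 + 1.5604 − 2.5819 = 0.520 bits.

0.520 bits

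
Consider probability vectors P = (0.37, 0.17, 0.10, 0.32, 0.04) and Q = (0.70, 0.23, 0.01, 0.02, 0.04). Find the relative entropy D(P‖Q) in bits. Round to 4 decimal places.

D(P‖Q) = Σ p·log₂(p/q).
  0.37·log₂(0.37/0.70) = -0.34034
  0.17·log₂(0.17/0.23) = -0.07414
  0.10·log₂(0.10/0.01) = 0.33219
  0.32·log₂(0.32/0.02) = 1.28000
  0.04·log₂(0.04/0.04) = 0.00000
D(P‖Q) = 1.1977 bits.

1.1977 bits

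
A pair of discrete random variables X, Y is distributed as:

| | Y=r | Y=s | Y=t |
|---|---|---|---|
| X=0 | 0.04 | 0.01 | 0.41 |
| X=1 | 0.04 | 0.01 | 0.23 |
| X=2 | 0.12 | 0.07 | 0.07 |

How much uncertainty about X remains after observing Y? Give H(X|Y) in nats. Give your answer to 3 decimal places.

Chain rule: H(X|Y) = H(X,Y) − H(Y).
Marginals: p(X) = (0.4600, 0.2800, 0.2600), p(Y) = (0.2000, 0.0900, 0.7100).
H(X,Y) = 1.6799 nats; H(Y) = 0.7818 nats.
H(X|Y) = 1.6799 − 0.7818 = 0.898 nats.

0.898 nats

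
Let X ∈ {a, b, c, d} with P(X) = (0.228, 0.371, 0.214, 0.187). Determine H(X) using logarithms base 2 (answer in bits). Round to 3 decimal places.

H(X) = −Σ p·log₂ p.
  −(0.228)·log₂(0.228) = 0.4863
  −(0.371)·log₂(0.371) = 0.5307
  −(0.214)·log₂(0.214) = 0.4760
  −(0.187)·log₂(0.187) = 0.4523
Sum: 0.4863 + 0.5307 + 0.4760 + 0.4523 = 1.945 bits.

1.945 bits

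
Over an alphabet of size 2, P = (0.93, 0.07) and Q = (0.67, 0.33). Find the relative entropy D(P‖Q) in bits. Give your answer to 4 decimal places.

D(P‖Q) = Σ p·log₂(p/q).
  0.93·log₂(0.93/0.67) = 0.43995
  0.07·log₂(0.07/0.33) = -0.15659
D(P‖Q) = 0.2834 bits.

0.2834 bits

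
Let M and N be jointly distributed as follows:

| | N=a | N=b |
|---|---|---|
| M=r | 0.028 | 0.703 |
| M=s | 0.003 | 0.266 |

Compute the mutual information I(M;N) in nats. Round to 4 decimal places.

Marginals: p(M) = (0.7310, 0.2690), p(N) = (0.0310, 0.9690).
I(M;N) = Σ p(x,y)·ln[p(x,y)/(p(x)p(y))].
  (r,a): 0.028·ln(1.2356) = 0.00592
  (r,b): 0.703·ln(0.9925) = -0.00532
  (s,a): 0.003·ln(0.3598) = -0.00307
  (s,b): 0.266·ln(1.0205) = 0.00539
Sum = 0.0029 nats.

0.0029 nats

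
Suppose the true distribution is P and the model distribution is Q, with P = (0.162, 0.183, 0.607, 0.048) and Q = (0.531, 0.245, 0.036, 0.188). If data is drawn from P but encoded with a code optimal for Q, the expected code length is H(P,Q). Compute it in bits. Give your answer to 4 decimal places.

H(P,Q) = −Σ p·log₂ q.
  −0.162·log₂(0.531) = 0.14794
  −0.183·log₂(0.245) = 0.37133
  −0.607·log₂(0.036) = 2.91109
  −0.048·log₂(0.188) = 0.11574
H(P,Q) = 3.5461 bits.

3.5461 bits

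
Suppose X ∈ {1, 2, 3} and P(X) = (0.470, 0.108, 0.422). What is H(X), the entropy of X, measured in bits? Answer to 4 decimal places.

1.3840 bits

H(X) = −Σ p·log₂ p.
  −(0.470)·log₂(0.470) = 0.51196
  −(0.108)·log₂(0.108) = 0.34678
  −(0.422)·log₂(0.422) = 0.52526
Sum: 0.51196 + 0.34678 + 0.52526 = 1.3840 bits.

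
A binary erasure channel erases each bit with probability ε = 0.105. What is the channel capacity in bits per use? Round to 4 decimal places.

0.8950 bits

Binary erasure channel: capacity C = 1 − ε.
C = 1 − 0.105 = 0.8950 bits per channel use.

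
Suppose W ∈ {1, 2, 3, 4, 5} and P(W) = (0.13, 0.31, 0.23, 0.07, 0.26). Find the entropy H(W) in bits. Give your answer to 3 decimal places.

2.168 bits

H(W) = −Σ p·log₂ p.
  −(0.13)·log₂(0.13) = 0.3826
  −(0.31)·log₂(0.31) = 0.5238
  −(0.23)·log₂(0.23) = 0.4877
  −(0.07)·log₂(0.07) = 0.2686
  −(0.26)·log₂(0.26) = 0.5053
Sum: 0.3826 + 0.5238 + 0.4877 + 0.2686 + 0.5053 = 2.168 bits.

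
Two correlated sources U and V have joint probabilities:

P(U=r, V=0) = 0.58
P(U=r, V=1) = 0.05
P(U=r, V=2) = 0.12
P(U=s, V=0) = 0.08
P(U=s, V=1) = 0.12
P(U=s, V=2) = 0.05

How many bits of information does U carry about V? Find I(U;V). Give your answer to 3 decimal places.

0.162 bits

Marginals: p(U) = (0.7500, 0.2500), p(V) = (0.6600, 0.1700, 0.1700).
I(U;V) = Σ p(x,y)·log₂[p(x,y)/(p(x)p(y))].
  (r,0): 0.58·log₂(1.1717) = 0.1326
  (r,1): 0.05·log₂(0.3922) = -0.0675
  (r,2): 0.12·log₂(0.9412) = -0.0105
  (s,0): 0.08·log₂(0.4848) = -0.0836
  (s,1): 0.12·log₂(2.8235) = 0.1797
  (s,2): 0.05·log₂(1.1765) = 0.0117
Sum = 0.162 bits.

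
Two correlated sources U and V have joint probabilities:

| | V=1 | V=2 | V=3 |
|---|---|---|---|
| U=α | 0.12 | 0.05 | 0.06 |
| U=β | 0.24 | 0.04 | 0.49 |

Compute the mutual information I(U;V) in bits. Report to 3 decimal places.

Marginals: p(U) = (0.2300, 0.7700), p(V) = (0.3600, 0.0900, 0.5500).
I(U;V) = H(U) + H(V) − H(U,V).
H(U) = 0.7780, H(V) = 1.3176, H(U,V) = 2.0109.
I(U;V) = 0.7780 + 1.3176 − 2.0109 = 0.085 bits.

0.085 bits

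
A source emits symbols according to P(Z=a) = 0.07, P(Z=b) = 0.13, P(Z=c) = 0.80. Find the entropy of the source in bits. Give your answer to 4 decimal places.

0.9087 bits

H(Z) = −Σ p·log₂ p.
  −(0.07)·log₂(0.07) = 0.26856
  −(0.13)·log₂(0.13) = 0.38264
  −(0.80)·log₂(0.80) = 0.25754
Sum: 0.26856 + 0.38264 + 0.25754 = 0.9087 bits.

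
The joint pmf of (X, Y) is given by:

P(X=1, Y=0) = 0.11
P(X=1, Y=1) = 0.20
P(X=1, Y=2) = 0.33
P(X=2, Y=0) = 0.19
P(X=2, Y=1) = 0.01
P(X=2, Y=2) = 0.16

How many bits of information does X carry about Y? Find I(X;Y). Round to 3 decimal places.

Marginals: p(X) = (0.6400, 0.3600), p(Y) = (0.3000, 0.2100, 0.4900).
I(X;Y) = H(X) + H(Y) − H(X,Y).
H(X) = 0.9427, H(Y) = 1.4982, H(X,Y) = 2.2872.
I(X;Y) = 0.9427 + 1.4982 − 2.2872 = 0.154 bits.

0.154 bits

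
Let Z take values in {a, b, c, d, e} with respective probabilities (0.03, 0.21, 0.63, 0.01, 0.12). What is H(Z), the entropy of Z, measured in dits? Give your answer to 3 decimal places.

H(Z) = −Σ p·log₁₀ p.
  −(0.03)·log₁₀(0.03) = 0.0457
  −(0.21)·log₁₀(0.21) = 0.1423
  −(0.63)·log₁₀(0.63) = 0.1264
  −(0.01)·log₁₀(0.01) = 0.0200
  −(0.12)·log₁₀(0.12) = 0.1105
Sum: 0.0457 + 0.1423 + 0.1264 + 0.0200 + 0.1105 = 0.445 dits.

0.445 dits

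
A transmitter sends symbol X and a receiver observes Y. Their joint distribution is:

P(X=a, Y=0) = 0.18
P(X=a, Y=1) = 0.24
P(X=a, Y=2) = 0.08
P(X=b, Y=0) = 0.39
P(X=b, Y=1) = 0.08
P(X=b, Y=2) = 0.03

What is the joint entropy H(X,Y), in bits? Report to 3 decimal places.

2.204 bits

H(X,Y) = −Σ p(x,y)·log₂ p(x,y) over all 6 cells.
  cell (a,0): −0.18·log₂0.18 = 0.4453
  cell (a,1): −0.24·log₂0.24 = 0.4941
  cell (a,2): −0.08·log₂0.08 = 0.2915
  cell (b,0): −0.39·log₂0.39 = 0.5298
  cell (b,1): −0.08·log₂0.08 = 0.2915
  cell (b,2): −0.03·log₂0.03 = 0.1518
Sum = 2.204 bits.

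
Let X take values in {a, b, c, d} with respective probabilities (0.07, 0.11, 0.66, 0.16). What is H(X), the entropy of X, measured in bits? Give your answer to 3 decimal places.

1.438 bits

H(X) = −Σ p·log₂ p.
  −(0.07)·log₂(0.07) = 0.2686
  −(0.11)·log₂(0.11) = 0.3503
  −(0.66)·log₂(0.66) = 0.3956
  −(0.16)·log₂(0.16) = 0.4230
Sum: 0.2686 + 0.3503 + 0.3956 + 0.4230 = 1.438 bits.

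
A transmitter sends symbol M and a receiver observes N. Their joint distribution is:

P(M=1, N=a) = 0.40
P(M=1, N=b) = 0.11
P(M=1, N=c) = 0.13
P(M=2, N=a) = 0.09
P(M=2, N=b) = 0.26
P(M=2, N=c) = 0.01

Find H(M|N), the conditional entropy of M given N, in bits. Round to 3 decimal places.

0.714 bits

Marginals: p(M) = (0.6400, 0.3600), p(N) = (0.4900, 0.3700, 0.1400).
H(M|N) = Σ p(N) · H(M|N=·).
  N=a: p=0.4900, H(M|N=a) = 0.6880
  N=b: p=0.3700, H(M|N=b) = 0.8780
  N=c: p=0.1400, H(M|N=c) = 0.3712
Weighted sum = 0.714 bits.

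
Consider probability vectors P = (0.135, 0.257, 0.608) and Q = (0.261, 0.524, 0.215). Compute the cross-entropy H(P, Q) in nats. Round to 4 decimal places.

H(P,Q) = −Σ p·ln q.
  −0.135·ln(0.261) = 0.18134
  −0.257·ln(0.524) = 0.16609
  −0.608·ln(0.215) = 0.93457
H(P,Q) = 1.2820 nats.

1.2820 nats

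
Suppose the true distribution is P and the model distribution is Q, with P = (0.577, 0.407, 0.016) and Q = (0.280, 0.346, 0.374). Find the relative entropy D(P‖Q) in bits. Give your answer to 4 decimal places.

0.6245 bits

D(P‖Q) = Σ p·log₂(p/q).
  0.577·log₂(0.577/0.280) = 0.60189
  0.407·log₂(0.407/0.346) = 0.09534
  0.016·log₂(0.016/0.374) = -0.07275
D(P‖Q) = 0.6245 bits.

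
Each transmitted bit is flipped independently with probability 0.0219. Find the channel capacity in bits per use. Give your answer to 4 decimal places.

0.8480 bits

Binary symmetric channel: C = 1 − h₂(ε) where h₂ is the binary entropy function.
h₂(0.0219) = −0.0219·log₂0.0219 − 0.9781·log₂0.9781 = 0.1520.
C = 1 − 0.1520 = 0.8480 bits per channel use.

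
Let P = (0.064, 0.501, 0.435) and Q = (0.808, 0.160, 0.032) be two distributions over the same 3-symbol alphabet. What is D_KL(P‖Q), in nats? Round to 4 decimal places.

D(P‖Q) = Σ p·ln(p/q).
  0.064·ln(0.064/0.808) = -0.16228
  0.501·ln(0.501/0.160) = 0.57186
  0.435·ln(0.435/0.032) = 1.13518
D(P‖Q) = 1.5448 nats.

1.5448 nats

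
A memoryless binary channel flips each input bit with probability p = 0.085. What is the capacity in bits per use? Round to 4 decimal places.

Binary symmetric channel: C = 1 − h₂(ε) where h₂ is the binary entropy function.
h₂(0.085) = −0.085·log₂0.085 − 0.915·log₂0.915 = 0.4196.
C = 1 − 0.4196 = 0.5804 bits per channel use.

0.5804 bits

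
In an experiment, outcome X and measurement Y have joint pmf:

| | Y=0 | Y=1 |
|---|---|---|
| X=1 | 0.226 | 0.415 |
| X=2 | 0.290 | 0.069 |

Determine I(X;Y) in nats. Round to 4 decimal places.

0.1009 nats

Marginals: p(X) = (0.6410, 0.3590), p(Y) = (0.5160, 0.4840).
I(X;Y) = Σ p(x,y)·ln[p(x,y)/(p(x)p(y))].
  (1,0): 0.226·ln(0.6833) = -0.08607
  (1,1): 0.415·ln(1.3377) = 0.12073
  (2,0): 0.290·ln(1.5655) = 0.12998
  (2,1): 0.069·ln(0.3971) = -0.06372
Sum = 0.1009 nats.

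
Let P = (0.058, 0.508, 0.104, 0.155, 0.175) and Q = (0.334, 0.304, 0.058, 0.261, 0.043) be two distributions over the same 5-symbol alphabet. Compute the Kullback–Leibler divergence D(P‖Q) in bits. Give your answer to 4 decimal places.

0.5553 bits

D(P‖Q) = Σ p·log₂(p/q).
  0.058·log₂(0.058/0.334) = -0.14649
  0.508·log₂(0.508/0.304) = 0.37630
  0.104·log₂(0.104/0.058) = 0.08762
  0.155·log₂(0.155/0.261) = -0.11653
  0.175·log₂(0.175/0.043) = 0.35437
D(P‖Q) = 0.5553 bits.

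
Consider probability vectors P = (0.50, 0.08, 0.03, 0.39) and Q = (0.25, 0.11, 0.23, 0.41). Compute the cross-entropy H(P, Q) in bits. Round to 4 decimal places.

H(P,Q) = −Σ p·log₂ q.
  −0.50·log₂(0.25) = 1.00000
  −0.08·log₂(0.11) = 0.25475
  −0.03·log₂(0.23) = 0.06361
  −0.39·log₂(0.41) = 0.50166
H(P,Q) = 1.8200 bits.

1.8200 bits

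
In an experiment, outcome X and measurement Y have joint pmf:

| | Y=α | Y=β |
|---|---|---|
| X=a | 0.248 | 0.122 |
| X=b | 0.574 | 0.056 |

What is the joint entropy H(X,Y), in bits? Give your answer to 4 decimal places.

H(X,Y) = −Σ p(x,y)·log₂ p(x,y) over all 4 cells.
  cell (a,α): −0.248·log₂0.248 = 0.49887
  cell (a,β): −0.122·log₂0.122 = 0.37028
  cell (b,α): −0.574·log₂0.574 = 0.45970
  cell (b,β): −0.056·log₂0.056 = 0.23287
Sum = 1.5617 bits.

1.5617 bits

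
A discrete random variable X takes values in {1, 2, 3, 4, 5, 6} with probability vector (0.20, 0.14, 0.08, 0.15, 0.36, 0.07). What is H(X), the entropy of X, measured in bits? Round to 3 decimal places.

2.363 bits

H(X) = −Σ p·log₂ p.
  −(0.20)·log₂(0.20) = 0.4644
  −(0.14)·log₂(0.14) = 0.3971
  −(0.08)·log₂(0.08) = 0.2915
  −(0.15)·log₂(0.15) = 0.4105
  −(0.36)·log₂(0.36) = 0.5306
  −(0.07)·log₂(0.07) = 0.2686
Sum: 0.4644 + 0.3971 + 0.2915 + 0.4105 + 0.5306 + 0.2686 = 2.363 bits.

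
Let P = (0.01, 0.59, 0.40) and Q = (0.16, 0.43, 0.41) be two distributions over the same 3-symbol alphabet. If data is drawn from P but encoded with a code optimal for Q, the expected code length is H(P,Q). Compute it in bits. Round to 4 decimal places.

1.2593 bits

H(P,Q) = −Σ p·log₂ q.
  −0.01·log₂(0.16) = 0.02644
  −0.59·log₂(0.43) = 0.71838
  −0.40·log₂(0.41) = 0.51452
H(P,Q) = 1.2593 bits.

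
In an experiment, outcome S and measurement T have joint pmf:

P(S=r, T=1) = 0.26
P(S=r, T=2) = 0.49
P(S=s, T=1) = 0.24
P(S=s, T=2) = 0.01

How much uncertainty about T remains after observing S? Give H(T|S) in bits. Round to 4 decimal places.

Marginals: p(S) = (0.7500, 0.2500), p(T) = (0.5000, 0.5000).
H(T|S) = Σ p(S) · H(T|S=·).
  S=r: p=0.7500, H(T|S=r) = 0.9311
  S=s: p=0.2500, H(T|S=s) = 0.2423
Weighted sum = 0.7589 bits.

0.7589 bits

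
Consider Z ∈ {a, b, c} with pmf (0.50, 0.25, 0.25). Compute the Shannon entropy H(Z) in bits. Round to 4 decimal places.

1.5000 bits

H(Z) = −Σ p·log₂ p.
  −(0.50)·log₂(0.50) = 0.50000
  −(0.25)·log₂(0.25) = 0.50000
  −(0.25)·log₂(0.25) = 0.50000
Sum: 0.50000 + 0.50000 + 0.50000 = 1.5000 bits.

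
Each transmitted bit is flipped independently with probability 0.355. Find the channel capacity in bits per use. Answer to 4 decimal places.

0.0615 bits

Binary symmetric channel: C = 1 − h₂(ε) where h₂ is the binary entropy function.
h₂(0.355) = −0.355·log₂0.355 − 0.645·log₂0.645 = 0.9385.
C = 1 − 0.9385 = 0.0615 bits per channel use.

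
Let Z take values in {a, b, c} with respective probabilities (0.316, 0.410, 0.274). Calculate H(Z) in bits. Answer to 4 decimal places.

H(Z) = −Σ p·log₂ p.
  −(0.316)·log₂(0.316) = 0.52519
  −(0.410)·log₂(0.410) = 0.52738
  −(0.274)·log₂(0.274) = 0.51176
Sum: 0.52519 + 0.52738 + 0.51176 = 1.5643 bits.

1.5643 bits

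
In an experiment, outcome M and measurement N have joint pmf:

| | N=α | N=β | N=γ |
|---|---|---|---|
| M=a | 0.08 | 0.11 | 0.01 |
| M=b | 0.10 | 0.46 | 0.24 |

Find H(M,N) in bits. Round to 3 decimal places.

H(M,N) = −Σ p(x,y)·log₂ p(x,y) over all 6 cells.
  cell (a,α): −0.08·log₂0.08 = 0.2915
  cell (a,β): −0.11·log₂0.11 = 0.3503
  cell (a,γ): −0.01·log₂0.01 = 0.0664
  cell (b,α): −0.10·log₂0.10 = 0.3322
  cell (b,β): −0.46·log₂0.46 = 0.5153
  cell (b,γ): −0.24·log₂0.24 = 0.4941
Sum = 2.050 bits.

2.050 bits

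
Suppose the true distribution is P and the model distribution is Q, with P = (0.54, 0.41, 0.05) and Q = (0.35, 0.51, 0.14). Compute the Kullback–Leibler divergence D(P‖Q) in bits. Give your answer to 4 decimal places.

0.1345 bits

D(P‖Q) = Σ p·log₂(p/q).
  0.54·log₂(0.54/0.35) = 0.33783
  0.41·log₂(0.41/0.51) = -0.12910
  0.05·log₂(0.05/0.14) = -0.07427
D(P‖Q) = 0.1345 bits.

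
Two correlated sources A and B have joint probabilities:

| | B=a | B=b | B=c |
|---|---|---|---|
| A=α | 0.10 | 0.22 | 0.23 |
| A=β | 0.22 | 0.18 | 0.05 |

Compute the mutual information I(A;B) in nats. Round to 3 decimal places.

0.083 nats

Marginals: p(A) = (0.5500, 0.4500), p(B) = (0.3200, 0.4000, 0.2800).
I(A;B) = H(A) + H(B) − H(A,B).
H(A) = 0.6881, H(B) = 1.0876, H(A,B) = 1.6930.
I(A;B) = 0.6881 + 1.0876 − 1.6930 = 0.083 nats.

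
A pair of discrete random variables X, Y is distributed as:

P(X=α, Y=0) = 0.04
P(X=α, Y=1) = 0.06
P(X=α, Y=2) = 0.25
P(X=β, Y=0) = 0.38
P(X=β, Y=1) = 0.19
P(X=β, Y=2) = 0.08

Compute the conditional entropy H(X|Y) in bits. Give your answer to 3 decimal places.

Chain rule: H(X|Y) = H(X,Y) − H(Y).
Marginals: p(X) = (0.3500, 0.6500), p(Y) = (0.4200, 0.2500, 0.3300).
H(X,Y) = 2.2065 bits; H(Y) = 1.5535 bits.
H(X|Y) = 2.2065 − 1.5535 = 0.653 bits.

0.653 bits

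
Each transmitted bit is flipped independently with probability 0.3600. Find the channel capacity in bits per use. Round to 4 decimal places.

0.0573 bits

Binary symmetric channel: C = 1 − h₂(ε) where h₂ is the binary entropy function.
h₂(0.3600) = −0.3600·log₂0.3600 − 0.6400·log₂0.6400 = 0.9427.
C = 1 − 0.9427 = 0.0573 bits per channel use.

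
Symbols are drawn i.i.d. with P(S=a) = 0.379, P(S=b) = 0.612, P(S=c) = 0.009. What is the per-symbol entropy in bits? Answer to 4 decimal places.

H(S) = −Σ p·log₂ p.
  −(0.379)·log₂(0.379) = 0.53050
  −(0.612)·log₂(0.612) = 0.43354
  −(0.009)·log₂(0.009) = 0.06116
Sum: 0.53050 + 0.43354 + 0.06116 = 1.0252 bits.

1.0252 bits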